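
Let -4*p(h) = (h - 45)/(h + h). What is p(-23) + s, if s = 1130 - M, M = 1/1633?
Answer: 3689371/3266 ≈ 1129.6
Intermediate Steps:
M = 1/1633 ≈ 0.00061237
p(h) = -(-45 + h)/(8*h) (p(h) = -(h - 45)/(4*(h + h)) = -(-45 + h)/(4*(2*h)) = -(-45 + h)*1/(2*h)/4 = -(-45 + h)/(8*h))
s = 1845289/1633 (s = 1130 - 1*1/1633 = 1130 - 1/1633 = 1845289/1633 ≈ 1130.0)
p(-23) + s = (1/8)*(45 - 1*(-23))/(-23) + 1845289/1633 = (1/8)*(-1/23)*(45 + 23) + 1845289/1633 = (1/8)*(-1/23)*68 + 1845289/1633 = -17/46 + 1845289/1633 = 3689371/3266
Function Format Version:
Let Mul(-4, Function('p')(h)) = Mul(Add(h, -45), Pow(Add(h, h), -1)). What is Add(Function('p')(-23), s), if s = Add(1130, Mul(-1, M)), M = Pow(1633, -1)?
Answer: Rational(3689371, 3266) ≈ 1129.6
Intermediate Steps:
M = Rational(1, 1633) ≈ 0.00061237
Function('p')(h) = Mul(Rational(-1, 8), Pow(h, -1), Add(-45, h)) (Function('p')(h) = Mul(Rational(-1, 4), Mul(Add(h, -45), Pow(Add(h, h), -1))) = Mul(Rational(-1, 4), Mul(Add(-45, h), Pow(Mul(2, h), -1))) = Mul(Rational(-1, 4), Mul(Add(-45, h), Mul(Rational(1, 2), Pow(h, -1)))) = Mul(Rational(-1, 4), Mul(Rational(1, 2), Pow(h, -1), Add(-45, h))) = Mul(Rational(-1, 8), Pow(h, -1), Add(-45, h)))
s = Rational(1845289, 1633) (s = Add(1130, Mul(-1, Rational(1, 1633))) = Add(1130, Rational(-1, 1633)) = Rational(1845289, 1633) ≈ 1130.0)
Add(Function('p')(-23), s) = Add(Mul(Rational(1, 8), Pow(-23, -1), Add(45, Mul(-1, -23))), Rational(1845289, 1633)) = Add(Mul(Rational(1, 8), Rational(-1, 23), Add(45, 23)), Rational(1845289, 1633)) = Add(Mul(Rational(1, 8), Rational(-1, 23), 68), Rational(1845289, 1633)) = Add(Rational(-17, 46), Rational(1845289, 1633)) = Rational(3689371, 3266)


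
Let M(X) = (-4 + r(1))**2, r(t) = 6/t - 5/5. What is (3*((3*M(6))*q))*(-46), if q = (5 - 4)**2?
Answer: -414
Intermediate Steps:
q = 1 (q = 1**2 = 1)
r(t) = -1 + 6/t (r(t) = 6/t - 5*1/5 = 6/t - 1 = -1 + 6/t)
M(X) = 1 (M(X) = (-4 + (6 - 1*1)/1)**2 = (-4 + 1*(6 - 1))**2 = (-4 + 1*5)**2 = (-4 + 5)**2 = 1**2 = 1)
(3*((3*M(6))*q))*(-46) = (3*((3*1)*1))*(-46) = (3*(3*1))*(-46) = (3*3)*(-46) = 9*(-46) = -414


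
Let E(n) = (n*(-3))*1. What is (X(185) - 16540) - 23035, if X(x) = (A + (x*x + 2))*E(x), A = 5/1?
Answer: -19038335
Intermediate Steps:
E(n) = -3*n (E(n) = -3*n*1 = -3*n)
A = 5 (A = 5*1 = 5)
X(x) = -3*x*(7 + x²) (X(x) = (5 + (x*x + 2))*(-3*x) = (5 + (x² + 2))*(-3*x) = (5 + (2 + x²))*(-3*x) = (7 + x²)*(-3*x) = -3*x*(7 + x²))
(X(185) - 16540) - 23035 = (-3*185*(7 + 185²) - 16540) - 23035 = (-3*185*(7 + 34225) - 16540) - 23035 = (-3*185*34232 - 16540) - 23035 = (-18998760 - 16540) - 23035 = -19015300 - 23035 = -19038335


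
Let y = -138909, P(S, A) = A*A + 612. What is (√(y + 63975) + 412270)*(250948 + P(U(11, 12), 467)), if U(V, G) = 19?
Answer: 193622193230 + 1408947*I*√8326 ≈ 1.9362e+11 + 1.2856e+8*I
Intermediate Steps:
P(S, A) = 612 + A² (P(S, A) = A² + 612 = 612 + A²)
(√(y + 63975) + 412270)*(250948 + P(U(11, 12), 467)) = (√(-138909 + 63975) + 412270)*(250948 + (612 + 467²)) = (√(-74934) + 412270)*(250948 + (612 + 218089)) = (3*I*√8326 + 412270)*(250948 + 218701) = (412270 + 3*I*√8326)*469649 = 193622193230 + 1408947*I*√8326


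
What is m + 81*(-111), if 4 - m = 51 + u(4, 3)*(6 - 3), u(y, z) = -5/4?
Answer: -36137/4 ≈ -9034.3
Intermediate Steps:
u(y, z) = -5/4 (u(y, z) = -5*1/4 = -5/4)
m = -173/4 (m = 4 - (51 - 5*(6 - 3)/4) = 4 - (51 - 5/4*3) = 4 - (51 - 15/4) = 4 - 1*189/4 = 4 - 189/4 = -173/4 ≈ -43.250)
m + 81*(-111) = -173/4 + 81*(-111) = -173/4 - 8991 = -36137/4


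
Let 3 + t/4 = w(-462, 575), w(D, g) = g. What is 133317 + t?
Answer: 135605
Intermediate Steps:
t = 2288 (t = -12 + 4*575 = -12 + 2300 = 2288)
133317 + t = 133317 + 2288 = 135605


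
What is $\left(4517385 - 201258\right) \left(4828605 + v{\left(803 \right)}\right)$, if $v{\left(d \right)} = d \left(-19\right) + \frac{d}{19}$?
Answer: $\frac{394728869850705}{19} \approx 2.0775 \cdot 10^{13}$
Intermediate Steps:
$v{\left(d \right)} = - \frac{360 d}{19}$ ($v{\left(d \right)} = - 19 d + d \frac{1}{19} = - 19 d + \frac{d}{19} = - \frac{360 d}{19}$)
$\left(4517385 - 201258\right) \left(4828605 + v{\left(803 \right)}\right) = \left(4517385 - 201258\right) \left(4828605 - \frac{289080}{19}\right) = 4316127 \left(4828605 - \frac{289080}{19}\right) = 4316127 \cdot \frac{91454415}{19} = \frac{394728869850705}{19}$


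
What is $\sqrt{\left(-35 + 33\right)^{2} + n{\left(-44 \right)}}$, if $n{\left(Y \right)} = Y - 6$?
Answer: $i \sqrt{46} \approx 6.7823 i$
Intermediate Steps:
$n{\left(Y \right)} = -6 + Y$
$\sqrt{\left(-35 + 33\right)^{2} + n{\left(-44 \right)}} = \sqrt{\left(-35 + 33\right)^{2} - 50} = \sqrt{\left(-2\right)^{2} - 50} = \sqrt{4 - 50} = \sqrt{-46} = i \sqrt{46}$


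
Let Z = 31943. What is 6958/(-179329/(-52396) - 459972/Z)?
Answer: -11645503208024/18372386665 ≈ -633.86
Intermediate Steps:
6958/(-179329/(-52396) - 459972/Z) = 6958/(-179329/(-52396) - 459972/31943) = 6958/(-179329*(-1/52396) - 459972*1/31943) = 6958/(179329/52396 - 459972/31943) = 6958/(-18372386665/1673685428) = 6958*(-1673685428/18372386665) = -11645503208024/18372386665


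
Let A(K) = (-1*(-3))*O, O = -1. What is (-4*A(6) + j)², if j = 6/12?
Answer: 625/4 ≈ 156.25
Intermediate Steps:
j = ½ (j = 6*(1/12) = ½ ≈ 0.50000)
A(K) = -3 (A(K) = -1*(-3)*(-1) = 3*(-1) = -3)
(-4*A(6) + j)² = (-4*(-3) + ½)² = (12 + ½)² = (25/2)² = 625/4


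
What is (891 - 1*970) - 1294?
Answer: -1373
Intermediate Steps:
(891 - 1*970) - 1294 = (891 - 970) - 1294 = -79 - 1294 = -1373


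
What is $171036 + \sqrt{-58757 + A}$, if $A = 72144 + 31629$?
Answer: $171036 + 2 \sqrt{11254} \approx 1.7125 \cdot 10^{5}$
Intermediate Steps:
$A = 103773$
$171036 + \sqrt{-58757 + A} = 171036 + \sqrt{-58757 + 103773} = 171036 + \sqrt{45016} = 171036 + 2 \sqrt{11254}$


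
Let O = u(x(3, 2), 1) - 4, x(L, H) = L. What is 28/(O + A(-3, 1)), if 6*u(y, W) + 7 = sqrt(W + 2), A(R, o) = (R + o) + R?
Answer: -5124/1859 - 84*sqrt(3)/1859 ≈ -2.8346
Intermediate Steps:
A(R, o) = o + 2*R
u(y, W) = -7/6 + sqrt(2 + W)/6 (u(y, W) = -7/6 + sqrt(W + 2)/6 = -7/6 + sqrt(2 + W)/6)
O = -31/6 + sqrt(3)/6 (O = (-7/6 + sqrt(2 + 1)/6) - 4 = (-7/6 + sqrt(3)/6) - 4 = -31/6 + sqrt(3)/6 ≈ -4.8780)
28/(O + A(-3, 1)) = 28/((-31/6 + sqrt(3)/6) + (1 + 2*(-3))) = 28/((-31/6 + sqrt(3)/6) + (1 - 6)) = 28/((-31/6 + sqrt(3)/6) - 5) = 28/(-61/6 + sqrt(3)/6)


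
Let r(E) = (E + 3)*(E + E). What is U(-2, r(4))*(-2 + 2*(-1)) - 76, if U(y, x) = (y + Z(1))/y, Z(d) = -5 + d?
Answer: -88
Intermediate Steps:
r(E) = 2*E*(3 + E) (r(E) = (3 + E)*(2*E) = 2*E*(3 + E))
U(y, x) = (-4 + y)/y (U(y, x) = (y + (-5 + 1))/y = (y - 4)/y = (-4 + y)/y)
U(-2, r(4))*(-2 + 2*(-1)) - 76 = ((-4 - 2)/(-2))*(-2 + 2*(-1)) - 76 = (-1/2*(-6))*(-2 - 2) - 76 = 3*(-4) - 76 = -12 - 76 = -88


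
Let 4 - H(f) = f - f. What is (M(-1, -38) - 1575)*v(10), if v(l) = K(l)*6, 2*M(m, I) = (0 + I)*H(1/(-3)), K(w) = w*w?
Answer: -990600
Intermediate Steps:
H(f) = 4 (H(f) = 4 - (f - f) = 4 - 1*0 = 4 + 0 = 4)
K(w) = w**2
M(m, I) = 2*I (M(m, I) = ((0 + I)*4)/2 = (I*4)/2 = (4*I)/2 = 2*I)
v(l) = 6*l**2 (v(l) = l**2*6 = 6*l**2)
(M(-1, -38) - 1575)*v(10) = (2*(-38) - 1575)*(6*10**2) = (-76 - 1575)*(6*100) = -1651*600 = -990600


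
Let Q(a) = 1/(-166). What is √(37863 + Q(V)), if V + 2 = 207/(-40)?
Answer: √1043352662/166 ≈ 194.58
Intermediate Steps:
V = -287/40 (V = -2 + 207/(-40) = -2 + 207*(-1/40) = -2 - 207/40 = -287/40 ≈ -7.1750)
Q(a) = -1/166
√(37863 + Q(V)) = √(37863 - 1/166) = √(6285257/166) = √1043352662/166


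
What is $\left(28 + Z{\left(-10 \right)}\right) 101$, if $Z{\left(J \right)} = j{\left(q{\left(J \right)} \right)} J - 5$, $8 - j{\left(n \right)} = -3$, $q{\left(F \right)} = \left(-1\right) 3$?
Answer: $-8787$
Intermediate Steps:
$q{\left(F \right)} = -3$
$j{\left(n \right)} = 11$ ($j{\left(n \right)} = 8 - -3 = 8 + 3 = 11$)
$Z{\left(J \right)} = -5 + 11 J$ ($Z{\left(J \right)} = 11 J - 5 = -5 + 11 J$)
$\left(28 + Z{\left(-10 \right)}\right) 101 = \left(28 + \left(-5 + 11 \left(-10\right)\right)\right) 101 = \left(28 - 115\right) 101 = \left(-87\right) 101 = -8787$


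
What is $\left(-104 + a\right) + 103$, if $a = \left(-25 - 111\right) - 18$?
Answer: $-155$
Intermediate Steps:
$a = -154$ ($a = -136 - 18 = -154$)
$\left(-104 + a\right) + 103 = \left(-104 - 154\right) + 103 = -258 + 103 = -155$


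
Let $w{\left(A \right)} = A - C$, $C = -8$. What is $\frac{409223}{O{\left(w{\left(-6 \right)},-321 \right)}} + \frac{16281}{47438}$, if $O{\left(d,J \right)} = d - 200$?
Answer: $- \frac{4852374259}{2348181} \approx -2066.4$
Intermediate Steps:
$w{\left(A \right)} = 8 + A$ ($w{\left(A \right)} = A - -8 = A + 8 = 8 + A$)
$O{\left(d,J \right)} = -200 + d$
$\frac{409223}{O{\left(w{\left(-6 \right)},-321 \right)}} + \frac{16281}{47438} = \frac{409223}{-200 + \left(8 - 6\right)} + \frac{16281}{47438} = \frac{409223}{-200 + 2} + 16281 \cdot \frac{1}{47438} = \frac{409223}{-198} + \frac{16281}{47438} = 409223 \left(- \frac{1}{198}\right) + \frac{16281}{47438} = - \frac{409223}{198} + \frac{16281}{47438} = - \frac{4852374259}{2348181}$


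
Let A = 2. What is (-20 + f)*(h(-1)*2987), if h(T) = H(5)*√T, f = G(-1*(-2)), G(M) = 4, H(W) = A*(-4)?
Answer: 382336*I ≈ 3.8234e+5*I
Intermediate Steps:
H(W) = -8 (H(W) = 2*(-4) = -8)
f = 4
h(T) = -8*√T
(-20 + f)*(h(-1)*2987) = (-20 + 4)*(-8*I*2987) = -16*(-8*I)*2987 = -(-382336)*I = 382336*I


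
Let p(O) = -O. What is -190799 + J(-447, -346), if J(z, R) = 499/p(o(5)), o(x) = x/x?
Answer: -191298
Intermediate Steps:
o(x) = 1
J(z, R) = -499 (J(z, R) = 499/((-1*1)) = 499/(-1) = 499*(-1) = -499)
-190799 + J(-447, -346) = -190799 - 499 = -191298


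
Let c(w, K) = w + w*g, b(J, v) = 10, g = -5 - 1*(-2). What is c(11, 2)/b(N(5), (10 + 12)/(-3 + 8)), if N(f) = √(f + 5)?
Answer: -11/5 ≈ -2.2000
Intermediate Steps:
N(f) = √(5 + f)
g = -3 (g = -5 + 2 = -3)
c(w, K) = -2*w (c(w, K) = w + w*(-3) = w - 3*w = -2*w)
c(11, 2)/b(N(5), (10 + 12)/(-3 + 8)) = -2*11/10 = -22*⅒ = -11/5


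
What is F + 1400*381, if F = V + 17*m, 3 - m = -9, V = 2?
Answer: 533606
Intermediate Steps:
m = 12 (m = 3 - 1*(-9) = 3 + 9 = 12)
F = 206 (F = 2 + 17*12 = 2 + 204 = 206)
F + 1400*381 = 206 + 1400*381 = 206 + 533400 = 533606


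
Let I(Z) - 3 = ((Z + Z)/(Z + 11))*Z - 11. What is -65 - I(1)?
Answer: -343/6 ≈ -57.167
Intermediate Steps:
I(Z) = -8 + 2*Z²/(11 + Z) (I(Z) = 3 + (((Z + Z)/(Z + 11))*Z - 11) = 3 + (((2*Z)/(11 + Z))*Z - 11) = 3 + ((2*Z/(11 + Z))*Z - 11) = 3 + (2*Z²/(11 + Z) - 11) = 3 + (-11 + 2*Z²/(11 + Z)) = -8 + 2*Z²/(11 + Z))
-65 - I(1) = -65 - 2*(-44 + 1² - 4*1)/(11 + 1) = -65 - 2*(-44 + 1 - 4)/12 = -65 - 2*(-47)/12 = -65 - 1*(-47/6) = -65 + 47/6 = -343/6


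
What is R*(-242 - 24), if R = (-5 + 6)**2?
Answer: -266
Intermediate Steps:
R = 1 (R = 1**2 = 1)
R*(-242 - 24) = 1*(-242 - 24) = 1*(-266) = -266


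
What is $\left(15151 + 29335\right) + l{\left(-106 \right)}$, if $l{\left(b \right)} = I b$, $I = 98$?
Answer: $34098$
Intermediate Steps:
$l{\left(b \right)} = 98 b$
$\left(15151 + 29335\right) + l{\left(-106 \right)} = \left(15151 + 29335\right) + 98 \left(-106\right) = 44486 - 10388 = 34098$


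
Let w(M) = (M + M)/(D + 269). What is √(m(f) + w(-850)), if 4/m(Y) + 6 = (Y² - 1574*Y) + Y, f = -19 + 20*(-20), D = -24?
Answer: I*√6579252988498/973749 ≈ 2.6342*I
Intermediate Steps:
w(M) = 2*M/245 (w(M) = (M + M)/(-24 + 269) = (2*M)/245 = (2*M)*(1/245) = 2*M/245)
f = -419 (f = -19 - 400 = -419)
m(Y) = 4/(-6 + Y² - 1573*Y) (m(Y) = 4/(-6 + ((Y² - 1574*Y) + Y)) = 4/(-6 + (Y² - 1573*Y)) = 4/(-6 + Y² - 1573*Y))
√(m(f) + w(-850)) = √(4/(-6 + (-419)² - 1573*(-419)) + (2/245)*(-850)) = √(4/(-6 + 175561 + 659087) - 340/49) = √(4/834642 - 340/49) = √(4*(1/834642) - 340/49) = √(2/417321 - 340/49) = √(-141889042/20448729) = I*√6579252988498/973749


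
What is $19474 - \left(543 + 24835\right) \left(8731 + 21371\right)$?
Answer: $-763909082$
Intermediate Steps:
$19474 - \left(543 + 24835\right) \left(8731 + 21371\right) = 19474 - 25378 \cdot 30102 = 19474 - 763928556 = -763909082$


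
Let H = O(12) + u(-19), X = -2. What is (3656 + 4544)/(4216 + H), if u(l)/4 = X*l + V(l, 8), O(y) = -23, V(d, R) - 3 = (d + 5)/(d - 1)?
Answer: 41000/21799 ≈ 1.8808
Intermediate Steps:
V(d, R) = 3 + (5 + d)/(-1 + d) (V(d, R) = 3 + (d + 5)/(d - 1) = 3 + (5 + d)/(-1 + d))
u(l) = -8*l + 8*(1 + 2*l)/(-1 + l) (u(l) = 4*(-2*l + 2*(1 + 2*l)/(-1 + l)) = -8*l + 8*(1 + 2*l)/(-1 + l))
H = 719/5 (H = -23 + 8*(1 - 1*(-19)² + 3*(-19))/(-1 - 19) = -23 + 8*(1 - 1*361 - 57)/(-20) = -23 + 8*(-1/20)*(1 - 361 - 57) = -23 + 8*(-1/20)*(-417) = -23 + 834/5 = 719/5 ≈ 143.80)
(3656 + 4544)/(4216 + H) = (3656 + 4544)/(4216 + 719/5) = 8200/(21799/5) = 8200*(5/21799) = 41000/21799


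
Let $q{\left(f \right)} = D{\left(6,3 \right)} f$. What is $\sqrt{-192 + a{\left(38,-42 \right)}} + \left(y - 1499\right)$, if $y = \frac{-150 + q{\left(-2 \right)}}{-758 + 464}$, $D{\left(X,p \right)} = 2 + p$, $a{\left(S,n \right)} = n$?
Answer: $- \frac{220273}{147} + 3 i \sqrt{26} \approx -1498.5 + 15.297 i$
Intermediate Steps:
$q{\left(f \right)} = 5 f$ ($q{\left(f \right)} = \left(2 + 3\right) f = 5 f$)
$y = \frac{80}{147}$ ($y = \frac{-150 + 5 \left(-2\right)}{-758 + 464} = \frac{-150 - 10}{-294} = \left(-160\right) \left(- \frac{1}{294}\right) = \frac{80}{147} \approx 0.54422$)
$\sqrt{-192 + a{\left(38,-42 \right)}} + \left(y - 1499\right) = \sqrt{-192 - 42} + \left(\frac{80}{147} - 1499\right) = \sqrt{-234} + \left(\frac{80}{147} - 1499\right) = 3 i \sqrt{26} - \frac{220273}{147} = - \frac{220273}{147} + 3 i \sqrt{26}$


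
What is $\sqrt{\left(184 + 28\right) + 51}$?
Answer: $\sqrt{263} \approx 16.217$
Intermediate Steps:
$\sqrt{\left(184 + 28\right) + 51} = \sqrt{212 + 51} = \sqrt{263}$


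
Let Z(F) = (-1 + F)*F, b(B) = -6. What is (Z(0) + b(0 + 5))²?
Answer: 36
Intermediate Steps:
Z(F) = F*(-1 + F)
(Z(0) + b(0 + 5))² = (0*(-1 + 0) - 6)² = (0*(-1) - 6)² = (0 - 6)² = (-6)² = 36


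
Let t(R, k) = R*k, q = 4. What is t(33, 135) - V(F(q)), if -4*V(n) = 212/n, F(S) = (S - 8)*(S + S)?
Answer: 142507/32 ≈ 4453.3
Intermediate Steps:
F(S) = 2*S*(-8 + S) (F(S) = (-8 + S)*(2*S) = 2*S*(-8 + S))
V(n) = -53/n
t(33, 135) - V(F(q)) = 33*135 - (-53)/(2*4*(-8 + 4)) = 4455 - (-53)/(2*4*(-4)) = 4455 - (-53)/(-32) = 4455 - (-53)*(-1)/32 = 4455 - 1*53/32 = 4455 - 53/32 = 142507/32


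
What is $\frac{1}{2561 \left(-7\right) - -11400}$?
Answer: $- \frac{1}{6527} \approx -0.00015321$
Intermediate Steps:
$\frac{1}{2561 \left(-7\right) - -11400} = \frac{1}{-17927 + 11400} = \frac{1}{-6527} = - \frac{1}{6527}$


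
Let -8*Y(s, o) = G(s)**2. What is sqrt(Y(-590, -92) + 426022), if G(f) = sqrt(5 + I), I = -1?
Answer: sqrt(1704086)/2 ≈ 652.70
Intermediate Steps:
G(f) = 2 (G(f) = sqrt(5 - 1) = sqrt(4) = 2)
Y(s, o) = -1/2 (Y(s, o) = -1/8*2**2 = -1/8*4 = -1/2)
sqrt(Y(-590, -92) + 426022) = sqrt(-1/2 + 426022) = sqrt(852043/2) = sqrt(1704086)/2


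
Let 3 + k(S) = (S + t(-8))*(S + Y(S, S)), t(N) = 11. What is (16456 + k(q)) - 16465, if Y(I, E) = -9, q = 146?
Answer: 21497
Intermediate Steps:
k(S) = -3 + (-9 + S)*(11 + S) (k(S) = -3 + (S + 11)*(S - 9) = -3 + (11 + S)*(-9 + S) = -3 + (-9 + S)*(11 + S))
(16456 + k(q)) - 16465 = (16456 + (-102 + 146² + 2*146)) - 16465 = (16456 + (-102 + 21316 + 292)) - 16465 = (16456 + 21506) - 16465 = 37962 - 16465 = 21497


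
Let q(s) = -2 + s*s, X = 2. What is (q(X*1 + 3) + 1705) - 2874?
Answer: -1146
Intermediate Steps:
q(s) = -2 + s²
(q(X*1 + 3) + 1705) - 2874 = ((-2 + (2*1 + 3)²) + 1705) - 2874 = ((-2 + (2 + 3)²) + 1705) - 2874 = ((-2 + 5²) + 1705) - 2874 = ((-2 + 25) + 1705) - 2874 = (23 + 1705) - 2874 = 1728 - 2874 = -1146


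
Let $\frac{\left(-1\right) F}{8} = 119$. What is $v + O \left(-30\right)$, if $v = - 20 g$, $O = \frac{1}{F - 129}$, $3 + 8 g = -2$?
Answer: $\frac{27085}{2162} \approx 12.528$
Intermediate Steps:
$g = - \frac{5}{8}$ ($g = - \frac{3}{8} + \frac{1}{8} \left(-2\right) = - \frac{3}{8} - \frac{1}{4} = - \frac{5}{8} \approx -0.625$)
$F = -952$ ($F = \left(-8\right) 119 = -952$)
$O = - \frac{1}{1081}$ ($O = \frac{1}{-952 - 129} = \frac{1}{-1081} = - \frac{1}{1081} \approx -0.00092507$)
$v = \frac{25}{2}$ ($v = \left(-20\right) \left(- \frac{5}{8}\right) = \frac{25}{2} \approx 12.5$)
$v + O \left(-30\right) = \frac{25}{2} - - \frac{30}{1081} = \frac{25}{2} + \frac{30}{1081} = \frac{27085}{2162}$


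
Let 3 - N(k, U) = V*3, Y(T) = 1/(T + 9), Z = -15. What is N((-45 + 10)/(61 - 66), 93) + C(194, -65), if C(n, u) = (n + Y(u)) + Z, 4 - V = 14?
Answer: 11871/56 ≈ 211.98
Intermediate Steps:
V = -10 (V = 4 - 1*14 = 4 - 14 = -10)
Y(T) = 1/(9 + T)
N(k, U) = 33 (N(k, U) = 3 - (-10)*3 = 3 - 1*(-30) = 3 + 30 = 33)
C(n, u) = -15 + n + 1/(9 + u) (C(n, u) = (n + 1/(9 + u)) - 15 = -15 + n + 1/(9 + u))
N((-45 + 10)/(61 - 66), 93) + C(194, -65) = 33 + (1 + (-15 + 194)*(9 - 65))/(9 - 65) = 33 + (1 + 179*(-56))/(-56) = 33 - (1 - 10024)/56 = 33 - 1/56*(-10023) = 33 + 10023/56 = 11871/56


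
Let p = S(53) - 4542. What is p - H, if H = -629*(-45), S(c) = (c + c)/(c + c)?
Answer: -32846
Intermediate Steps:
S(c) = 1 (S(c) = (2*c)/((2*c)) = (2*c)*(1/(2*c)) = 1)
p = -4541 (p = 1 - 4542 = -4541)
H = 28305
p - H = -4541 - 1*28305 = -4541 - 28305 = -32846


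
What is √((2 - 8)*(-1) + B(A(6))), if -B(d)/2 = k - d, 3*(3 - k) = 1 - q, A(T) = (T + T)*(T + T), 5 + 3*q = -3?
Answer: √2614/3 ≈ 17.042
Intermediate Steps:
q = -8/3 (q = -5/3 + (⅓)*(-3) = -5/3 - 1 = -8/3 ≈ -2.6667)
A(T) = 4*T² (A(T) = (2*T)*(2*T) = 4*T²)
k = 16/9 (k = 3 - (1 - 1*(-8/3))/3 = 3 - (1 + 8/3)/3 = 3 - ⅓*11/3 = 3 - 11/9 = 16/9 ≈ 1.7778)
B(d) = -32/9 + 2*d (B(d) = -2*(16/9 - d) = -32/9 + 2*d)
√((2 - 8)*(-1) + B(A(6))) = √((2 - 8)*(-1) + (-32/9 + 2*(4*6²))) = √(-6*(-1) + (-32/9 + 2*(4*36))) = √(6 + (-32/9 + 2*144)) = √(6 + (-32/9 + 288)) = √(6 + 2560/9) = √(2614/9) = √2614/3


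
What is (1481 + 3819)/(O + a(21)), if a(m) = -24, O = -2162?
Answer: -2650/1093 ≈ -2.4245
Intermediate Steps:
(1481 + 3819)/(O + a(21)) = (1481 + 3819)/(-2162 - 24) = 5300/(-2186) = 5300*(-1/2186) = -2650/1093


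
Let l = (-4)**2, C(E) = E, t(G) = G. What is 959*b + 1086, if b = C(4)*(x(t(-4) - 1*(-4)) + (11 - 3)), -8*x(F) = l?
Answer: 24102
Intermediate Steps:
l = 16
x(F) = -2 (x(F) = -1/8*16 = -2)
b = 24 (b = 4*(-2 + (11 - 3)) = 4*(-2 + 8) = 4*6 = 24)
959*b + 1086 = 959*24 + 1086 = 23016 + 1086 = 24102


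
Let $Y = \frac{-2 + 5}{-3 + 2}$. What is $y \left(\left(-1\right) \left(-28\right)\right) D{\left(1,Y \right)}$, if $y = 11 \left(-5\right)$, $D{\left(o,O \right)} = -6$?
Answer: $9240$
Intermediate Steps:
$Y = -3$ ($Y = \frac{3}{-1} = 3 \left(-1\right) = -3$)
$y = -55$
$y \left(\left(-1\right) \left(-28\right)\right) D{\left(1,Y \right)} = - 55 \left(\left(-1\right) \left(-28\right)\right) \left(-6\right) = \left(-55\right) 28 \left(-6\right) = \left(-1540\right) \left(-6\right) = 9240$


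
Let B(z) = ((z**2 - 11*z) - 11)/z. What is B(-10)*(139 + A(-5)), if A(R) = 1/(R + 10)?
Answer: -69252/25 ≈ -2770.1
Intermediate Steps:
A(R) = 1/(10 + R)
B(z) = (-11 + z**2 - 11*z)/z
B(-10)*(139 + A(-5)) = (-11 - 10 - 11/(-10))*(139 + 1/(10 - 5)) = (-11 - 10 - 11*(-1/10))*(139 + 1/5) = (-11 - 10 + 11/10)*(139 + 1/5) = -199/10*696/5 = -69252/25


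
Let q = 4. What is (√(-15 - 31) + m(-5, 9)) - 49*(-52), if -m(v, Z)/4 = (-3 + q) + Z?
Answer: 2508 + I*√46 ≈ 2508.0 + 6.7823*I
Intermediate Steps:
m(v, Z) = -4 - 4*Z (m(v, Z) = -4*((-3 + 4) + Z) = -4*(1 + Z) = -4 - 4*Z)
(√(-15 - 31) + m(-5, 9)) - 49*(-52) = (√(-15 - 31) + (-4 - 4*9)) - 49*(-52) = (√(-46) + (-4 - 36)) + 2548 = (I*√46 - 40) + 2548 = (-40 + I*√46) + 2548 = 2508 + I*√46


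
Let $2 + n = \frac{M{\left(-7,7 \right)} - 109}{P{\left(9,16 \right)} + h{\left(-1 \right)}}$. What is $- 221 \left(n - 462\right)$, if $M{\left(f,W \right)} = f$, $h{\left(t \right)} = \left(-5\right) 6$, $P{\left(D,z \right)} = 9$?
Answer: $\frac{2127788}{21} \approx 1.0132 \cdot 10^{5}$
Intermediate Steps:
$h{\left(t \right)} = -30$
$n = \frac{74}{21}$ ($n = -2 + \frac{-7 - 109}{9 - 30} = -2 + \frac{-7 - 109}{-21} = -2 - - \frac{116}{21} = -2 + \frac{116}{21} = \frac{74}{21} \approx 3.5238$)
$- 221 \left(n - 462\right) = - 221 \left(\frac{74}{21} - 462\right) = \left(-221\right) \left(- \frac{9628}{21}\right) = \frac{2127788}{21}$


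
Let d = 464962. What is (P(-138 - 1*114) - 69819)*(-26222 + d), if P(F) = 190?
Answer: -30549027460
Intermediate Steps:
(P(-138 - 1*114) - 69819)*(-26222 + d) = (190 - 69819)*(-26222 + 464962) = -69629*438740 = -30549027460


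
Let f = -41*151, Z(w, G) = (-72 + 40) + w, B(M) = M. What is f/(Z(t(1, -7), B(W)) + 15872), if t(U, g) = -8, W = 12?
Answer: -6191/15832 ≈ -0.39104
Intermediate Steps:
Z(w, G) = -32 + w
f = -6191
f/(Z(t(1, -7), B(W)) + 15872) = -6191/((-32 - 8) + 15872) = -6191/(-40 + 15872) = -6191/15832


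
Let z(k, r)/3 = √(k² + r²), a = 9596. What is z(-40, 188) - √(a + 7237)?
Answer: -√16833 + 12*√2309 ≈ 446.88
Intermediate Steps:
z(k, r) = 3*√(k² + r²)
z(-40, 188) - √(a + 7237) = 3*√((-40)² + 188²) - √(9596 + 7237) = 3*√(1600 + 35344) - √16833 = 3*√36944 - √16833 = 3*(4*√2309) - √16833 = 12*√2309 - √16833 = -√16833 + 12*√2309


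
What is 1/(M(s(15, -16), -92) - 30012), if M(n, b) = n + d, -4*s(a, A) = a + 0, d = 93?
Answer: -4/119691 ≈ -3.3419e-5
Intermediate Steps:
s(a, A) = -a/4 (s(a, A) = -(a + 0)/4 = -a/4)
M(n, b) = 93 + n (M(n, b) = n + 93 = 93 + n)
1/(M(s(15, -16), -92) - 30012) = 1/((93 - 1/4*15) - 30012) = 1/((93 - 15/4) - 30012) = 1/(357/4 - 30012) = 1/(-119691/4) = -4/119691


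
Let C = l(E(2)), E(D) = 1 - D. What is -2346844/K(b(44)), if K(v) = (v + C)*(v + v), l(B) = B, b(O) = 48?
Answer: -586711/1128 ≈ -520.13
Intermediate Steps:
C = -1 (C = 1 - 1*2 = 1 - 2 = -1)
K(v) = 2*v*(-1 + v) (K(v) = (v - 1)*(v + v) = (-1 + v)*(2*v) = 2*v*(-1 + v))
-2346844/K(b(44)) = -2346844*1/(96*(-1 + 48)) = -2346844/(2*48*47) = -2346844/4512 = -2346844*1/4512 = -586711/1128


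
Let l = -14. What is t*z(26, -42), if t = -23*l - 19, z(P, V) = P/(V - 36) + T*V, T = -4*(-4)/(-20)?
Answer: 50399/5 ≈ 10080.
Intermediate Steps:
T = -⅘ (T = 16*(-1/20) = -⅘ ≈ -0.80000)
z(P, V) = -4*V/5 + P/(-36 + V) (z(P, V) = P/(V - 36) - 4*V/5 = P/(-36 + V) - 4*V/5 = -4*V/5 + P/(-36 + V))
t = 303 (t = -23*(-14) - 19 = 322 - 19 = 303)
t*z(26, -42) = 303*((-4*(-42)² + 5*26 + 144*(-42))/(5*(-36 - 42))) = 303*((⅕)*(-4*1764 + 130 - 6048)/(-78)) = 303*((⅕)*(-1/78)*(-7056 + 130 - 6048)) = 303*((⅕)*(-1/78)*(-12974)) = 303*(499/15) = 50399/5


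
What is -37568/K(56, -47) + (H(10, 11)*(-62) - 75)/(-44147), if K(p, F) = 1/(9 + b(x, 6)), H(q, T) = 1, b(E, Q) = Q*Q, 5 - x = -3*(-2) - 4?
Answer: -74633152183/44147 ≈ -1.6906e+6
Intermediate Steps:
x = 3 (x = 5 - (-3*(-2) - 4) = 5 - (6 - 4) = 5 - 1*2 = 5 - 2 = 3)
b(E, Q) = Q²
K(p, F) = 1/45 (K(p, F) = 1/(9 + 6²) = 1/(9 + 36) = 1/45)
-37568/K(56, -47) + (H(10, 11)*(-62) - 75)/(-44147) = -37568/1/45 + (1*(-62) - 75)/(-44147) = -37568*45 + (-62 - 75)*(-1/44147) = -1690560 - 137*(-1/44147) = -1690560 + 137/44147 = -74633152183/44147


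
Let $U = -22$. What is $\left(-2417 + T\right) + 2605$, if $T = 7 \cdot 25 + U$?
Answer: $341$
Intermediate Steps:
$T = 153$ ($T = 7 \cdot 25 - 22 = 175 - 22 = 153$)
$\left(-2417 + T\right) + 2605 = \left(-2417 + 153\right) + 2605 = -2264 + 2605 = 341$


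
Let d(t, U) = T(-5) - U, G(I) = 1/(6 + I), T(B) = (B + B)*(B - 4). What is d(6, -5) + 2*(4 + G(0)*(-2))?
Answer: 307/3 ≈ 102.33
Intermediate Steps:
T(B) = 2*B*(-4 + B) (T(B) = (2*B)*(-4 + B) = 2*B*(-4 + B))
d(t, U) = 90 - U (d(t, U) = 2*(-5)*(-4 - 5) - U = 2*(-5)*(-9) - U = 90 - U)
d(6, -5) + 2*(4 + G(0)*(-2)) = (90 - 1*(-5)) + 2*(4 - 2/(6 + 0)) = (90 + 5) + 2*(4 - 2/6) = 95 + 2*(4 + (⅙)*(-2)) = 95 + 2*(4 - ⅓) = 95 + 2*(11/3) = 95 + 22/3 = 307/3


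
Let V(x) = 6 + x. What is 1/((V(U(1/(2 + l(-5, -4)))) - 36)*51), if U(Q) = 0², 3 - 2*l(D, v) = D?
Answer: -1/1530 ≈ -0.00065359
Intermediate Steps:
l(D, v) = 3/2 - D/2
U(Q) = 0
1/((V(U(1/(2 + l(-5, -4)))) - 36)*51) = 1/(((6 + 0) - 36)*51) = 1/((6 - 36)*51) = 1/(-30*51) = 1/(-1530) = -1/1530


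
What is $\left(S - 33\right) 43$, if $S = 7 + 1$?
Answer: $-1075$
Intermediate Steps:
$S = 8$
$\left(S - 33\right) 43 = \left(8 - 33\right) 43 = \left(-25\right) 43 = -1075$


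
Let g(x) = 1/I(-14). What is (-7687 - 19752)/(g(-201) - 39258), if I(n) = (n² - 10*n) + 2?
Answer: 9274382/13269203 ≈ 0.69894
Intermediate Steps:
I(n) = 2 + n² - 10*n
g(x) = 1/338 (g(x) = 1/(2 + (-14)² - 10*(-14)) = 1/(2 + 196 + 140) = 1/338)
(-7687 - 19752)/(g(-201) - 39258) = (-7687 - 19752)/(1/338 - 39258) = -27439/(-13269203/338) = -27439*(-338/13269203) = 9274382/13269203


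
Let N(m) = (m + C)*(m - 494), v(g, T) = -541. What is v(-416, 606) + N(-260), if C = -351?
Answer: 460153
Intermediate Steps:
N(m) = (-494 + m)*(-351 + m) (N(m) = (m - 351)*(m - 494) = (-351 + m)*(-494 + m) = (-494 + m)*(-351 + m))
v(-416, 606) + N(-260) = -541 + (173394 + (-260)**2 - 845*(-260)) = -541 + (173394 + 67600 + 219700) = -541 + 460694 = 460153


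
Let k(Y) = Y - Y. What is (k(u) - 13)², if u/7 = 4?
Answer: 169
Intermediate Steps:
u = 28 (u = 7*4 = 28)
k(Y) = 0
(k(u) - 13)² = (0 - 13)² = (-13)² = 169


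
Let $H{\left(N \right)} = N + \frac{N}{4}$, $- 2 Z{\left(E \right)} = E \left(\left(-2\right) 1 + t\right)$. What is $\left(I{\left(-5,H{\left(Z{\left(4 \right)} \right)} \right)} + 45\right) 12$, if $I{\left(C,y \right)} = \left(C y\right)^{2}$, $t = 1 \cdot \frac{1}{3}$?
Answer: $\frac{17245}{3} \approx 5748.3$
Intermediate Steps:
$t = \frac{1}{3}$ ($t = 1 \cdot \frac{1}{3} = \frac{1}{3} \approx 0.33333$)
$Z{\left(E \right)} = \frac{5 E}{6}$ ($Z{\left(E \right)} = - \frac{E \left(\left(-2\right) 1 + \frac{1}{3}\right)}{2} = - \frac{E \left(-2 + \frac{1}{3}\right)}{2} = - \frac{E \left(- \frac{5}{3}\right)}{2} = - \frac{\left(- \frac{5}{3}\right) E}{2} = \frac{5 E}{6}$)
$H{\left(N \right)} = \frac{5 N}{4}$ ($H{\left(N \right)} = N + N \frac{1}{4} = N + \frac{N}{4} = \frac{5 N}{4}$)
$I{\left(C,y \right)} = C^{2} y^{2}$
$\left(I{\left(-5,H{\left(Z{\left(4 \right)} \right)} \right)} + 45\right) 12 = \left(\left(-5\right)^{2} \left(\frac{5 \cdot \frac{5}{6} \cdot 4}{4}\right)^{2} + 45\right) 12 = \left(25 \left(\frac{5}{4} \cdot \frac{10}{3}\right)^{2} + 45\right) 12 = \left(25 \left(\frac{25}{6}\right)^{2} + 45\right) 12 = \left(25 \cdot \frac{625}{36} + 45\right) 12 = \left(\frac{15625}{36} + 45\right) 12 = \frac{17245}{36} \cdot 12 = \frac{17245}{3}$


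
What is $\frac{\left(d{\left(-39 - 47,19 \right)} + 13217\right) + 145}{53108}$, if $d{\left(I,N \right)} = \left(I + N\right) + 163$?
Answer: $\frac{6729}{26554} \approx 0.25341$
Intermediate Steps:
$d{\left(I,N \right)} = 163 + I + N$
$\frac{\left(d{\left(-39 - 47,19 \right)} + 13217\right) + 145}{53108} = \frac{\left(\left(163 - 86 + 19\right) + 13217\right) + 145}{53108} = \left(\left(\left(163 - 86 + 19\right) + 13217\right) + 145\right) \frac{1}{53108} = \left(\left(96 + 13217\right) + 145\right) \frac{1}{53108} = \left(13313 + 145\right) \frac{1}{53108} = 13458 \cdot \frac{1}{53108} = \frac{6729}{26554}$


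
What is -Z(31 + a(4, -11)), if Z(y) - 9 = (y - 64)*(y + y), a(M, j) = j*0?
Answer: 2037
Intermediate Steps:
a(M, j) = 0
Z(y) = 9 + 2*y*(-64 + y) (Z(y) = 9 + (y - 64)*(y + y) = 9 + (-64 + y)*(2*y) = 9 + 2*y*(-64 + y))
-Z(31 + a(4, -11)) = -(9 - 128*(31 + 0) + 2*(31 + 0)²) = -(9 - 128*31 + 2*31²) = -(9 - 3968 + 2*961) = -(9 - 3968 + 1922) = -1*(-2037) = 2037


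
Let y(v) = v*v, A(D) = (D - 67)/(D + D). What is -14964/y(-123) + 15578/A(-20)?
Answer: 1047320068/146247 ≈ 7161.3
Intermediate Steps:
A(D) = (-67 + D)/(2*D) (A(D) = (-67 + D)/((2*D)) = (-67 + D)*(1/(2*D)) = (-67 + D)/(2*D))
y(v) = v²
-14964/y(-123) + 15578/A(-20) = -14964/((-123)²) + 15578/(((½)*(-67 - 20)/(-20))) = -14964/15129 + 15578/(((½)*(-1/20)*(-87))) = -14964*1/15129 + 15578/(87/40) = -4988/5043 + 15578*(40/87) = -4988/5043 + 623120/87 = 1047320068/146247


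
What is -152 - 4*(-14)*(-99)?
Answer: -5696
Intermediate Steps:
-152 - 4*(-14)*(-99) = -152 + 56*(-99) = -152 - 5544 = -5696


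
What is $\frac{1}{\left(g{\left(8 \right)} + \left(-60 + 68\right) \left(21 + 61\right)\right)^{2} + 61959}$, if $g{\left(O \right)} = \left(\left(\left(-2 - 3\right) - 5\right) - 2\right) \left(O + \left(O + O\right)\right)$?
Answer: $\frac{1}{197383} \approx 5.0663 \cdot 10^{-6}$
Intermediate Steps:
$g{\left(O \right)} = - 36 O$ ($g{\left(O \right)} = \left(\left(-5 - 5\right) - 2\right) \left(O + 2 O\right) = \left(-10 - 2\right) 3 O = - 12 \cdot 3 O = - 36 O$)
$\frac{1}{\left(g{\left(8 \right)} + \left(-60 + 68\right) \left(21 + 61\right)\right)^{2} + 61959} = \frac{1}{\left(\left(-36\right) 8 + \left(-60 + 68\right) \left(21 + 61\right)\right)^{2} + 61959} = \frac{1}{\left(-288 + 8 \cdot 82\right)^{2} + 61959} = \frac{1}{\left(-288 + 656\right)^{2} + 61959} = \frac{1}{368^{2} + 61959} = \frac{1}{135424 + 61959} = \frac{1}{197383}$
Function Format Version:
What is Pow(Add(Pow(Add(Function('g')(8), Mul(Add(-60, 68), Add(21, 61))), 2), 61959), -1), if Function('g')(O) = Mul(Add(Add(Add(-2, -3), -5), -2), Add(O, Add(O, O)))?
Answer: Rational(1, 197383) ≈ 5.0663e-6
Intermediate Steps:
Function('g')(O) = Mul(-36, O) (Function('g')(O) = Mul(Add(Add(-5, -5), -2), Add(O, Mul(2, O))) = Mul(Add(-10, -2), Mul(3, O)) = Mul(-12, Mul(3, O)) = Mul(-36, O))
Pow(Add(Pow(Add(Function('g')(8), Mul(Add(-60, 68), Add(21, 61))), 2), 61959), -1) = Pow(Add(Pow(Add(Mul(-36, 8), Mul(Add(-60, 68), Add(21, 61))), 2), 61959), -1) = Pow(Add(Pow(Add(-288, Mul(8, 82)), 2), 61959), -1) = Pow(Add(Pow(Add(-288, 656), 2), 61959), -1) = Pow(Add(Pow(368, 2), 61959), -1) = Pow(Add(135424, 61959), -1) = Pow(197383, -1) = Rational(1, 197383)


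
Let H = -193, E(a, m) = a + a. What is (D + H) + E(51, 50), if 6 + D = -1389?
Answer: -1486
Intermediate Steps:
D = -1395 (D = -6 - 1389 = -1395)
E(a, m) = 2*a
(D + H) + E(51, 50) = (-1395 - 193) + 2*51 = -1588 + 102 = -1486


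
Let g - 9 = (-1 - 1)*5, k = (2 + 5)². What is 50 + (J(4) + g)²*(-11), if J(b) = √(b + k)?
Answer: -544 + 22*√53 ≈ -383.84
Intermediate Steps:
k = 49 (k = 7² = 49)
J(b) = √(49 + b) (J(b) = √(b + 49) = √(49 + b))
g = -1 (g = 9 + (-1 - 1)*5 = 9 - 2*5 = 9 - 10 = -1)
50 + (J(4) + g)²*(-11) = 50 + (√(49 + 4) - 1)²*(-11) = 50 + (√53 - 1)²*(-11) = 50 + (-1 + √53)²*(-11) = 50 - 11*(-1 + √53)²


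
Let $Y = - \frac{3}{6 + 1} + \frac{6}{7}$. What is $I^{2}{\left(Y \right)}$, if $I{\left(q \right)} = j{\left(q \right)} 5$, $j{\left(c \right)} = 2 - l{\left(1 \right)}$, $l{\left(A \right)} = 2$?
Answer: $0$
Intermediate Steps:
$j{\left(c \right)} = 0$ ($j{\left(c \right)} = 2 - 2 = 0$)
$Y = \frac{3}{7}$ ($Y = - \frac{3}{7} + 6 \cdot \frac{1}{7} = \left(-3\right) \frac{1}{7} + \frac{6}{7} = - \frac{3}{7} + \frac{6}{7} = \frac{3}{7} \approx 0.42857$)
$I{\left(q \right)} = 0$ ($I{\left(q \right)} = 0 \cdot 5 = 0$)
$I^{2}{\left(Y \right)} = 0^{2} = 0$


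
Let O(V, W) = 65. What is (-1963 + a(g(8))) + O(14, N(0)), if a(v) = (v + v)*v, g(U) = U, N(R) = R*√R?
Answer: -1770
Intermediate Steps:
N(R) = R^(3/2)
a(v) = 2*v² (a(v) = (2*v)*v = 2*v²)
(-1963 + a(g(8))) + O(14, N(0)) = (-1963 + 2*8²) + 65 = (-1963 + 2*64) + 65 = (-1963 + 128) + 65 = -1835 + 65 = -1770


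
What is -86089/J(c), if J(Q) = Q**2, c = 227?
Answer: -86089/51529 ≈ -1.6707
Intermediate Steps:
-86089/J(c) = -86089/(227**2) = -86089/51529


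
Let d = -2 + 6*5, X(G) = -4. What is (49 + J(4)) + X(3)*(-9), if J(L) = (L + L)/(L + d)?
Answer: 341/4 ≈ 85.250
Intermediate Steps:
d = 28 (d = -2 + 30 = 28)
J(L) = 2*L/(28 + L) (J(L) = (L + L)/(L + 28) = (2*L)/(28 + L) = 2*L/(28 + L))
(49 + J(4)) + X(3)*(-9) = (49 + 2*4/(28 + 4)) - 4*(-9) = (49 + 2*4/32) + 36 = (49 + 2*4*(1/32)) + 36 = (49 + ¼) + 36 = 197/4 + 36 = 341/4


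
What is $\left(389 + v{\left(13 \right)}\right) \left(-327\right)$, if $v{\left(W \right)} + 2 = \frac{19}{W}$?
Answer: $- \frac{1651350}{13} \approx -1.2703 \cdot 10^{5}$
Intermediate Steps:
$v{\left(W \right)} = -2 + \frac{19}{W}$
$\left(389 + v{\left(13 \right)}\right) \left(-327\right) = \left(389 - \left(2 - \frac{19}{13}\right)\right) \left(-327\right) = \left(389 + \left(-2 + 19 \cdot \frac{1}{13}\right)\right) \left(-327\right) = \left(389 + \left(-2 + \frac{19}{13}\right)\right) \left(-327\right) = \left(389 - \frac{7}{13}\right) \left(-327\right) = \frac{5050}{13} \left(-327\right) = - \frac{1651350}{13}$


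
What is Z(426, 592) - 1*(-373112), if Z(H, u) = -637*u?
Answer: -3992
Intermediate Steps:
Z(426, 592) - 1*(-373112) = -637*592 - 1*(-373112) = -377104 + 373112 = -3992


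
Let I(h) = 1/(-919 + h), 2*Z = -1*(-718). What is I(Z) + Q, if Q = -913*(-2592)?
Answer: 1325237759/560 ≈ 2.3665e+6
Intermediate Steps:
Z = 359 (Z = (-1*(-718))/2 = (1/2)*718 = 359)
Q = 2366496
I(Z) + Q = 1/(-919 + 359) + 2366496 = 1/(-560) + 2366496 = -1/560 + 2366496 = 1325237759/560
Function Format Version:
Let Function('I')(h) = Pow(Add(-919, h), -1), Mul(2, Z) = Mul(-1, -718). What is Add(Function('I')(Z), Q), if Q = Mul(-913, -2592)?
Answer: Rational(1325237759, 560) ≈ 2.3665e+6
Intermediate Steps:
Z = 359 (Z = Mul(Rational(1, 2), Mul(-1, -718)) = Mul(Rational(1, 2), 718) = 359)
Q = 2366496
Add(Function('I')(Z), Q) = Add(Pow(Add(-919, 359), -1), 2366496) = Add(Pow(-560, -1), 2366496) = Add(Rational(-1, 560), 2366496) = Rational(1325237759, 560)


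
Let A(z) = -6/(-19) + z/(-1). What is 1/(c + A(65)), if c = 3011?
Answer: 19/55980 ≈ 0.00033941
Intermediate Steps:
A(z) = 6/19 - z (A(z) = -6*(-1/19) + z*(-1) = 6/19 - z)
1/(c + A(65)) = 1/(3011 + (6/19 - 1*65)) = 1/(3011 + (6/19 - 65)) = 1/(3011 - 1229/19) = 1/(55980/19) = 19/55980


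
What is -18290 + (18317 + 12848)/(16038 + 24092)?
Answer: -146789307/8026 ≈ -18289.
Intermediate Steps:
-18290 + (18317 + 12848)/(16038 + 24092) = -18290 + 31165/40130 = -18290 + 31165*(1/40130) = -18290 + 6233/8026 = -146789307/8026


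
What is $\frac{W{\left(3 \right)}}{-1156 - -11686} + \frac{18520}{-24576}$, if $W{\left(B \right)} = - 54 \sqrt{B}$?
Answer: $- \frac{2315}{3072} - \frac{\sqrt{3}}{195} \approx -0.76246$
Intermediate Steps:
$\frac{W{\left(3 \right)}}{-1156 - -11686} + \frac{18520}{-24576} = \frac{\left(-54\right) \sqrt{3}}{-1156 - -11686} + \frac{18520}{-24576} = \frac{\left(-54\right) \sqrt{3}}{-1156 + 11686} + 18520 \left(- \frac{1}{24576}\right) = \frac{\left(-54\right) \sqrt{3}}{10530} - \frac{2315}{3072} = - 54 \sqrt{3} \cdot \frac{1}{10530} - \frac{2315}{3072} = - \frac{\sqrt{3}}{195} - \frac{2315}{3072} = - \frac{2315}{3072} - \frac{\sqrt{3}}{195}$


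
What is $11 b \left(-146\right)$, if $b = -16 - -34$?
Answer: $-28908$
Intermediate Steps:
$b = 18$ ($b = -16 + 34 = 18$)
$11 b \left(-146\right) = 11 \cdot 18 \left(-146\right) = 198 \left(-146\right) = -28908$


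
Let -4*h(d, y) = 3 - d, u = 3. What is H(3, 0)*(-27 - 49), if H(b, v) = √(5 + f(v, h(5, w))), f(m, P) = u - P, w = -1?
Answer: -38*√30 ≈ -208.13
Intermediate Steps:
h(d, y) = -¾ + d/4 (h(d, y) = -(3 - d)/4 = -¾ + d/4)
f(m, P) = 3 - P
H(b, v) = √30/2 (H(b, v) = √(5 + (3 - (-¾ + (¼)*5))) = √(5 + (3 - (-¾ + 5/4))) = √(5 + (3 - 1*½)) = √(5 + (3 - ½)) = √(5 + 5/2) = √(15/2) = √30/2)
H(3, 0)*(-27 - 49) = (√30/2)*(-27 - 49) = (√30/2)*(-76) = -38*√30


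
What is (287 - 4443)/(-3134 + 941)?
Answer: 4156/2193 ≈ 1.8951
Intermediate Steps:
(287 - 4443)/(-3134 + 941) = -4156/(-2193) = -4156*(-1/2193) = 4156/2193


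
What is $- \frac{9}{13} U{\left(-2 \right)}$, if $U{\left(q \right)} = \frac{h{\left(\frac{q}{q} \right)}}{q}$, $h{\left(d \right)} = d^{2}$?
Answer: $\frac{9}{26} \approx 0.34615$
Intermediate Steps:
$U{\left(q \right)} = \frac{1}{q}$ ($U{\left(q \right)} = \frac{\left(\frac{q}{q}\right)^{2}}{q} = \frac{1^{2}}{q} = 1 \frac{1}{q} = \frac{1}{q}$)
$- \frac{9}{13} U{\left(-2 \right)} = \frac{\left(-9\right) \frac{1}{13}}{-2} = \left(-9\right) \frac{1}{13} \left(- \frac{1}{2}\right) = \left(- \frac{9}{13}\right) \left(- \frac{1}{2}\right) = \frac{9}{26}$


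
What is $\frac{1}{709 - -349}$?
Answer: $\frac{1}{1058} \approx 0.00094518$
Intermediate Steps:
$\frac{1}{709 - -349} = \frac{1}{709 + 349} = \frac{1}{1058}$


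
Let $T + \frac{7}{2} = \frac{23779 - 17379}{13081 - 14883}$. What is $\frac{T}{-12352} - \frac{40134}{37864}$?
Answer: $- \frac{111604204361}{105348552832} \approx -1.0594$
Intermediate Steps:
$T = - \frac{12707}{1802}$ ($T = - \frac{7}{2} + \frac{23779 - 17379}{13081 - 14883} = - \frac{7}{2} + \frac{6400}{-1802} = - \frac{7}{2} + 6400 \left(- \frac{1}{1802}\right) = - \frac{7}{2} - \frac{3200}{901} = - \frac{12707}{1802} \approx -7.0516$)
$\frac{T}{-12352} - \frac{40134}{37864} = - \frac{12707}{1802 \left(-12352\right)} - \frac{40134}{37864} = \left(- \frac{12707}{1802}\right) \left(- \frac{1}{12352}\right) - \frac{20067}{18932} = \frac{12707}{22258304} - \frac{20067}{18932} = - \frac{111604204361}{105348552832}$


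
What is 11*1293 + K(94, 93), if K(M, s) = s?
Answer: 14316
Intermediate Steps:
11*1293 + K(94, 93) = 11*1293 + 93 = 14223 + 93 = 14316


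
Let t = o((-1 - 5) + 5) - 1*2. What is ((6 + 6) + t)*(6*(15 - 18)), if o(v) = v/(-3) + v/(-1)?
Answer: -204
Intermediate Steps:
o(v) = -4*v/3 (o(v) = v*(-1/3) + v*(-1) = -v/3 - v = -4*v/3)
t = -2/3 (t = -4*((-1 - 5) + 5)/3 - 1*2 = -4*(-6 + 5)/3 - 2 = -4/3*(-1) - 2 = 4/3 - 2 = -2/3 ≈ -0.66667)
((6 + 6) + t)*(6*(15 - 18)) = ((6 + 6) - 2/3)*(6*(15 - 18)) = (12 - 2/3)*(6*(-3)) = (34/3)*(-18) = -204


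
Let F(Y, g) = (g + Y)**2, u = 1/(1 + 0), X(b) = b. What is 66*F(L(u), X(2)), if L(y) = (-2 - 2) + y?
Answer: 66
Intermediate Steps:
u = 1 (u = 1/1 = 1)
L(y) = -4 + y
F(Y, g) = (Y + g)**2
66*F(L(u), X(2)) = 66*((-4 + 1) + 2)**2 = 66*(-3 + 2)**2 = 66*(-1)**2 = 66*1 = 66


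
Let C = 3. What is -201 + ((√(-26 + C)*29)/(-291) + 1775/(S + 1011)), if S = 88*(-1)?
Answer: -2588/13 - 29*I*√23/291 ≈ -199.08 - 0.47794*I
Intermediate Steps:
S = -88
-201 + ((√(-26 + C)*29)/(-291) + 1775/(S + 1011)) = -201 + ((√(-26 + 3)*29)/(-291) + 1775/(-88 + 1011)) = -201 + ((√(-23)*29)*(-1/291) + 1775/923) = -201 + (((I*√23)*29)*(-1/291) + 1775*(1/923)) = -201 + ((29*I*√23)*(-1/291) + 25/13) = -201 + (-29*I*√23/291 + 25/13) = -201 + (25/13 - 29*I*√23/291) = -2588/13 - 29*I*√23/291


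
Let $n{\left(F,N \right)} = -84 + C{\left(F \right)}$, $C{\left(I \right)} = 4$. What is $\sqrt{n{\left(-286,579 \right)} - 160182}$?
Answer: $i \sqrt{160262} \approx 400.33 i$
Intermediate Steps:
$n{\left(F,N \right)} = -80$ ($n{\left(F,N \right)} = -84 + 4 = -80$)
$\sqrt{n{\left(-286,579 \right)} - 160182} = \sqrt{-80 - 160182} = \sqrt{-160262} = i \sqrt{160262}$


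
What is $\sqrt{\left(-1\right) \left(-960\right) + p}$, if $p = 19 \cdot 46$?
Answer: $\sqrt{1834} \approx 42.825$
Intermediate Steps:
$p = 874$
$\sqrt{\left(-1\right) \left(-960\right) + p} = \sqrt{\left(-1\right) \left(-960\right) + 874} = \sqrt{960 + 874} = \sqrt{1834}$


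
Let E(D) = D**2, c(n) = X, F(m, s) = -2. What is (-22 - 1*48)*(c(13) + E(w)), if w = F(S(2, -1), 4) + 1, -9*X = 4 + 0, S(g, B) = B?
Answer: -350/9 ≈ -38.889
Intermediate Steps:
X = -4/9 (X = -(4 + 0)/9 = -1/9*4 = -4/9 ≈ -0.44444)
w = -1 (w = -2 + 1 = -1)
c(n) = -4/9
(-22 - 1*48)*(c(13) + E(w)) = (-22 - 1*48)*(-4/9 + (-1)**2) = (-22 - 48)*(-4/9 + 1) = -70*5/9 = -350/9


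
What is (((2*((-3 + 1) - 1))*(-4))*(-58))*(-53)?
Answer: 73776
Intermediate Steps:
(((2*((-3 + 1) - 1))*(-4))*(-58))*(-53) = (((2*(-2 - 1))*(-4))*(-58))*(-53) = (((2*(-3))*(-4))*(-58))*(-53) = (-6*(-4)*(-58))*(-53) = (24*(-58))*(-53) = -1392*(-53) = 73776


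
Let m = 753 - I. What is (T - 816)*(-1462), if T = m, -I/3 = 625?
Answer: -2649144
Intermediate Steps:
I = -1875 (I = -3*625 = -1875)
m = 2628 (m = 753 - 1*(-1875) = 753 + 1875 = 2628)
T = 2628
(T - 816)*(-1462) = (2628 - 816)*(-1462) = 1812*(-1462) = -2649144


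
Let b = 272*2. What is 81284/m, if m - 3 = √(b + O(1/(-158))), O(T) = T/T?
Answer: -60963/134 + 20321*√545/134 ≈ 3085.3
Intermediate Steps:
O(T) = 1
b = 544
m = 3 + √545 (m = 3 + √(544 + 1) = 3 + √545 ≈ 26.345)
81284/m = 81284/(3 + √545)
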